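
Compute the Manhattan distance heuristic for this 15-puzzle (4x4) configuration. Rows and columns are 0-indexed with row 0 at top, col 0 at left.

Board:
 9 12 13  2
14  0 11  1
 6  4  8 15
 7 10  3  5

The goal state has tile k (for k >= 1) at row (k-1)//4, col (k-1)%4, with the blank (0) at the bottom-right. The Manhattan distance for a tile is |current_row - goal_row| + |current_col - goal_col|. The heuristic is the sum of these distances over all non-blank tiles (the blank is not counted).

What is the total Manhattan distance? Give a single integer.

Tile 9: at (0,0), goal (2,0), distance |0-2|+|0-0| = 2
Tile 12: at (0,1), goal (2,3), distance |0-2|+|1-3| = 4
Tile 13: at (0,2), goal (3,0), distance |0-3|+|2-0| = 5
Tile 2: at (0,3), goal (0,1), distance |0-0|+|3-1| = 2
Tile 14: at (1,0), goal (3,1), distance |1-3|+|0-1| = 3
Tile 11: at (1,2), goal (2,2), distance |1-2|+|2-2| = 1
Tile 1: at (1,3), goal (0,0), distance |1-0|+|3-0| = 4
Tile 6: at (2,0), goal (1,1), distance |2-1|+|0-1| = 2
Tile 4: at (2,1), goal (0,3), distance |2-0|+|1-3| = 4
Tile 8: at (2,2), goal (1,3), distance |2-1|+|2-3| = 2
Tile 15: at (2,3), goal (3,2), distance |2-3|+|3-2| = 2
Tile 7: at (3,0), goal (1,2), distance |3-1|+|0-2| = 4
Tile 10: at (3,1), goal (2,1), distance |3-2|+|1-1| = 1
Tile 3: at (3,2), goal (0,2), distance |3-0|+|2-2| = 3
Tile 5: at (3,3), goal (1,0), distance |3-1|+|3-0| = 5
Sum: 2 + 4 + 5 + 2 + 3 + 1 + 4 + 2 + 4 + 2 + 2 + 4 + 1 + 3 + 5 = 44

Answer: 44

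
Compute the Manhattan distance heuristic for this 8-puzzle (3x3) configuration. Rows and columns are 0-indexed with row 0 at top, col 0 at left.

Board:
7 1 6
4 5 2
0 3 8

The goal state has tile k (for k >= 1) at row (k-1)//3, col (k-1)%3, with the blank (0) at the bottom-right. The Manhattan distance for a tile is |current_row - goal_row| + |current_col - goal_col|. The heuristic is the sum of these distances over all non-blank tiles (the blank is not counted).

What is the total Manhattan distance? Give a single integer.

Tile 7: at (0,0), goal (2,0), distance |0-2|+|0-0| = 2
Tile 1: at (0,1), goal (0,0), distance |0-0|+|1-0| = 1
Tile 6: at (0,2), goal (1,2), distance |0-1|+|2-2| = 1
Tile 4: at (1,0), goal (1,0), distance |1-1|+|0-0| = 0
Tile 5: at (1,1), goal (1,1), distance |1-1|+|1-1| = 0
Tile 2: at (1,2), goal (0,1), distance |1-0|+|2-1| = 2
Tile 3: at (2,1), goal (0,2), distance |2-0|+|1-2| = 3
Tile 8: at (2,2), goal (2,1), distance |2-2|+|2-1| = 1
Sum: 2 + 1 + 1 + 0 + 0 + 2 + 3 + 1 = 10

Answer: 10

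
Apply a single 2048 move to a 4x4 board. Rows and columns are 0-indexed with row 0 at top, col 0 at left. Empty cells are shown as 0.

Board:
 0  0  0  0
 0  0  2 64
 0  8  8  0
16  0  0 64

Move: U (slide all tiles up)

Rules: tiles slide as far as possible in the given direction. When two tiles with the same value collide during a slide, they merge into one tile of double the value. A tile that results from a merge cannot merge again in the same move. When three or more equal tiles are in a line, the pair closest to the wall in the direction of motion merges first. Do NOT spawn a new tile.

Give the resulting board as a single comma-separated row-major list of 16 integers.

Slide up:
col 0: [0, 0, 0, 16] -> [16, 0, 0, 0]
col 1: [0, 0, 8, 0] -> [8, 0, 0, 0]
col 2: [0, 2, 8, 0] -> [2, 8, 0, 0]
col 3: [0, 64, 0, 64] -> [128, 0, 0, 0]

Answer: 16, 8, 2, 128, 0, 0, 8, 0, 0, 0, 0, 0, 0, 0, 0, 0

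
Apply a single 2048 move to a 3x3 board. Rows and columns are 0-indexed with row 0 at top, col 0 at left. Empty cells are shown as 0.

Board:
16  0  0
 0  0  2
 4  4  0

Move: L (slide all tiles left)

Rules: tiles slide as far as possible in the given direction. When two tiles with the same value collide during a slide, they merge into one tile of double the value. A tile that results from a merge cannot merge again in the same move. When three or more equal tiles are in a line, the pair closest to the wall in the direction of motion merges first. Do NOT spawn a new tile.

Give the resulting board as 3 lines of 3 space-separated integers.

Slide left:
row 0: [16, 0, 0] -> [16, 0, 0]
row 1: [0, 0, 2] -> [2, 0, 0]
row 2: [4, 4, 0] -> [8, 0, 0]

Answer: 16  0  0
 2  0  0
 8  0  0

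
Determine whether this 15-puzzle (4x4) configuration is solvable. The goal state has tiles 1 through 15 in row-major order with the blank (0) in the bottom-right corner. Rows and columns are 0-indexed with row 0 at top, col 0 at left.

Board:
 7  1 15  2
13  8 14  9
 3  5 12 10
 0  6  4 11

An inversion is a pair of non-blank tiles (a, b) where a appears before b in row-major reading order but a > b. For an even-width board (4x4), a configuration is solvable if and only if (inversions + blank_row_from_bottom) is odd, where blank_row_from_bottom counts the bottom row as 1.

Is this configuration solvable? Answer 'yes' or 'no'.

Inversions: 51
Blank is in row 3 (0-indexed from top), which is row 1 counting from the bottom (bottom = 1).
51 + 1 = 52, which is even, so the puzzle is not solvable.

Answer: no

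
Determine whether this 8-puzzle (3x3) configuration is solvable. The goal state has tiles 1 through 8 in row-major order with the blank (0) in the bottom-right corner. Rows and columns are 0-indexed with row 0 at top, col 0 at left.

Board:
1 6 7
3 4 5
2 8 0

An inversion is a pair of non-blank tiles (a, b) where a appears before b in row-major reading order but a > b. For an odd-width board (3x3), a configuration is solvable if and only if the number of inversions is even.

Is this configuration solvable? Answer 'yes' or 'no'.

Answer: no

Derivation:
Inversions (pairs i<j in row-major order where tile[i] > tile[j] > 0): 11
11 is odd, so the puzzle is not solvable.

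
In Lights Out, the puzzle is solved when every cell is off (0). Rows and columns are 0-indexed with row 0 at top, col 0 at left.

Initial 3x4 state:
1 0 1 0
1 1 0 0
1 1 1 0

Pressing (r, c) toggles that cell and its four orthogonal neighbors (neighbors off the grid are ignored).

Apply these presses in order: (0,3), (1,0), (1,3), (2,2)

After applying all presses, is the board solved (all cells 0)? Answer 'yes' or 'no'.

After press 1 at (0,3):
1 0 0 1
1 1 0 1
1 1 1 0

After press 2 at (1,0):
0 0 0 1
0 0 0 1
0 1 1 0

After press 3 at (1,3):
0 0 0 0
0 0 1 0
0 1 1 1

After press 4 at (2,2):
0 0 0 0
0 0 0 0
0 0 0 0

Lights still on: 0

Answer: yes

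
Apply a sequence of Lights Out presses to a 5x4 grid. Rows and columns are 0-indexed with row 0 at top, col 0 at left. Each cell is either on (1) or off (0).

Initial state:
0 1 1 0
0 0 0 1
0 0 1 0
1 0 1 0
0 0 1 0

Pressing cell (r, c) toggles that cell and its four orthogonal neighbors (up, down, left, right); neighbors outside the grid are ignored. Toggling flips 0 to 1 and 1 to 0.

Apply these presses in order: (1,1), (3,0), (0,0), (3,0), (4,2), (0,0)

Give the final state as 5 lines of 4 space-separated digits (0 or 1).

Answer: 0 0 1 0
1 1 1 1
0 1 1 0
1 0 0 0
0 1 0 1

Derivation:
After press 1 at (1,1):
0 0 1 0
1 1 1 1
0 1 1 0
1 0 1 0
0 0 1 0

After press 2 at (3,0):
0 0 1 0
1 1 1 1
1 1 1 0
0 1 1 0
1 0 1 0

After press 3 at (0,0):
1 1 1 0
0 1 1 1
1 1 1 0
0 1 1 0
1 0 1 0

After press 4 at (3,0):
1 1 1 0
0 1 1 1
0 1 1 0
1 0 1 0
0 0 1 0

After press 5 at (4,2):
1 1 1 0
0 1 1 1
0 1 1 0
1 0 0 0
0 1 0 1

After press 6 at (0,0):
0 0 1 0
1 1 1 1
0 1 1 0
1 0 0 0
0 1 0 1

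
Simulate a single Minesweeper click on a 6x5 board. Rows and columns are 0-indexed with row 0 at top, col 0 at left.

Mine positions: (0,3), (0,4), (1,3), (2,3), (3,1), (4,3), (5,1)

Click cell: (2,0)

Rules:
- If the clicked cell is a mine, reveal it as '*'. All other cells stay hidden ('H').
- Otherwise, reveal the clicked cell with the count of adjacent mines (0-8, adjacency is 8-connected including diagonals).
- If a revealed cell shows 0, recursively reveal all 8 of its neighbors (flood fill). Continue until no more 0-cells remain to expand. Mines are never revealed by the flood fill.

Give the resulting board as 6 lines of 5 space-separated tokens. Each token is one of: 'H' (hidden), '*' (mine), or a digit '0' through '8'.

H H H H H
H H H H H
1 H H H H
H H H H H
H H H H H
H H H H H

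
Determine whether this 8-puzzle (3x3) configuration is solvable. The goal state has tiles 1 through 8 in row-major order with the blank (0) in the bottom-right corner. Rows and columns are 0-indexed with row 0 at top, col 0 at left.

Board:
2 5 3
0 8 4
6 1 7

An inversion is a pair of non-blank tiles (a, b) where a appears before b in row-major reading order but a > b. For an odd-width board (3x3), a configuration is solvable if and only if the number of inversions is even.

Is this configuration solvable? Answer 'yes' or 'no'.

Answer: no

Derivation:
Inversions (pairs i<j in row-major order where tile[i] > tile[j] > 0): 11
11 is odd, so the puzzle is not solvable.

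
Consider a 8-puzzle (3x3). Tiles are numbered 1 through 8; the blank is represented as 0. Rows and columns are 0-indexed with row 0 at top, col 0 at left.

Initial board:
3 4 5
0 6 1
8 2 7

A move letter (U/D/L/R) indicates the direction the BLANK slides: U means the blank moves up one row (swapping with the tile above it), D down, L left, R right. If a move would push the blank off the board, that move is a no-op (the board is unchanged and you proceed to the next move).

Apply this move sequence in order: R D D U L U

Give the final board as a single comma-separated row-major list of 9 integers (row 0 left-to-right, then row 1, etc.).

Answer: 0, 4, 5, 3, 6, 1, 8, 2, 7

Derivation:
After move 1 (R):
3 4 5
6 0 1
8 2 7

After move 2 (D):
3 4 5
6 2 1
8 0 7

After move 3 (D):
3 4 5
6 2 1
8 0 7

After move 4 (U):
3 4 5
6 0 1
8 2 7

After move 5 (L):
3 4 5
0 6 1
8 2 7

After move 6 (U):
0 4 5
3 6 1
8 2 7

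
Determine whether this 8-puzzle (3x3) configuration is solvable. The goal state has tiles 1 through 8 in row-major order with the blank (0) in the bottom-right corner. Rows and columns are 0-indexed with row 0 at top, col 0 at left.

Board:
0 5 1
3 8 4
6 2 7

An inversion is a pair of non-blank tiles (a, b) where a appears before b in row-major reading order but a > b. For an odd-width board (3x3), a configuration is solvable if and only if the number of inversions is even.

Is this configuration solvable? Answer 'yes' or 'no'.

Inversions (pairs i<j in row-major order where tile[i] > tile[j] > 0): 11
11 is odd, so the puzzle is not solvable.

Answer: no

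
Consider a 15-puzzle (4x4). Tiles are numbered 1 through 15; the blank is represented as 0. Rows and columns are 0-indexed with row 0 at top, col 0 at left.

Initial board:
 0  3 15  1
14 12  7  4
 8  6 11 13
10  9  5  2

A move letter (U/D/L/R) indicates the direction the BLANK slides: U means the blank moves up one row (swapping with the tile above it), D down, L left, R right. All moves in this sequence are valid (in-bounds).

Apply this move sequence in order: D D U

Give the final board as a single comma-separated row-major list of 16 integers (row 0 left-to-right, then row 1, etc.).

Answer: 14, 3, 15, 1, 0, 12, 7, 4, 8, 6, 11, 13, 10, 9, 5, 2

Derivation:
After move 1 (D):
14  3 15  1
 0 12  7  4
 8  6 11 13
10  9  5  2

After move 2 (D):
14  3 15  1
 8 12  7  4
 0  6 11 13
10  9  5  2

After move 3 (U):
14  3 15  1
 0 12  7  4
 8  6 11 13
10  9  5  2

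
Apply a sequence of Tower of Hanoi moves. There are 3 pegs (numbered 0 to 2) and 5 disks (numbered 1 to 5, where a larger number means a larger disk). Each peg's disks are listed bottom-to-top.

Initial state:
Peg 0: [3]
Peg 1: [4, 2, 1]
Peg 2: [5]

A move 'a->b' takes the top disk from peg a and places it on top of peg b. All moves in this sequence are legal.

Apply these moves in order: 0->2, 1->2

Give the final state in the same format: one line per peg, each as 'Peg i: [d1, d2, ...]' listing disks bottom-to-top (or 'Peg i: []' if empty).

After move 1 (0->2):
Peg 0: []
Peg 1: [4, 2, 1]
Peg 2: [5, 3]

After move 2 (1->2):
Peg 0: []
Peg 1: [4, 2]
Peg 2: [5, 3, 1]

Answer: Peg 0: []
Peg 1: [4, 2]
Peg 2: [5, 3, 1]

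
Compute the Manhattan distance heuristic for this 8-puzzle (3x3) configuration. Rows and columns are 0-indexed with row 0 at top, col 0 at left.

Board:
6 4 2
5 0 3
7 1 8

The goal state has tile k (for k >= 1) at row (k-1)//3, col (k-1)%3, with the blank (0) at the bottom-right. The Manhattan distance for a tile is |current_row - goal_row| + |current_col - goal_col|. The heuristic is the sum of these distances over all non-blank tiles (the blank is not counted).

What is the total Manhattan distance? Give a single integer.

Answer: 12

Derivation:
Tile 6: (0,0)->(1,2) = 3
Tile 4: (0,1)->(1,0) = 2
Tile 2: (0,2)->(0,1) = 1
Tile 5: (1,0)->(1,1) = 1
Tile 3: (1,2)->(0,2) = 1
Tile 7: (2,0)->(2,0) = 0
Tile 1: (2,1)->(0,0) = 3
Tile 8: (2,2)->(2,1) = 1
Sum: 3 + 2 + 1 + 1 + 1 + 0 + 3 + 1 = 12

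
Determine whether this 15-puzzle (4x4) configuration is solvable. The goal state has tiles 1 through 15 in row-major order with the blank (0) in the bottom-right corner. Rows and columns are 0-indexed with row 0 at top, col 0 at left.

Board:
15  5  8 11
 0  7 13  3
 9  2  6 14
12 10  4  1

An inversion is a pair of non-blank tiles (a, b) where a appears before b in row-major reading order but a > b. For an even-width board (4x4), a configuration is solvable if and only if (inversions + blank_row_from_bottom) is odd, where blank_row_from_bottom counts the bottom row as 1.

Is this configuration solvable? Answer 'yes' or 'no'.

Answer: yes

Derivation:
Inversions: 64
Blank is in row 1 (0-indexed from top), which is row 3 counting from the bottom (bottom = 1).
64 + 3 = 67, which is odd, so the puzzle is solvable.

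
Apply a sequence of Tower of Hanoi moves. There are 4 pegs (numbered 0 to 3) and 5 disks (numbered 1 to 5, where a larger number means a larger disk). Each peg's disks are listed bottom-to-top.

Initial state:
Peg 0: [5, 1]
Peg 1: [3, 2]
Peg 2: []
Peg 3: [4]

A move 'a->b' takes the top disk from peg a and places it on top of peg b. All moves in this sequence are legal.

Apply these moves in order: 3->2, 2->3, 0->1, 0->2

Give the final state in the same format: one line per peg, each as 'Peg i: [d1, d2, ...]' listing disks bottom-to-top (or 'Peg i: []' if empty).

Answer: Peg 0: []
Peg 1: [3, 2, 1]
Peg 2: [5]
Peg 3: [4]

Derivation:
After move 1 (3->2):
Peg 0: [5, 1]
Peg 1: [3, 2]
Peg 2: [4]
Peg 3: []

After move 2 (2->3):
Peg 0: [5, 1]
Peg 1: [3, 2]
Peg 2: []
Peg 3: [4]

After move 3 (0->1):
Peg 0: [5]
Peg 1: [3, 2, 1]
Peg 2: []
Peg 3: [4]

After move 4 (0->2):
Peg 0: []
Peg 1: [3, 2, 1]
Peg 2: [5]
Peg 3: [4]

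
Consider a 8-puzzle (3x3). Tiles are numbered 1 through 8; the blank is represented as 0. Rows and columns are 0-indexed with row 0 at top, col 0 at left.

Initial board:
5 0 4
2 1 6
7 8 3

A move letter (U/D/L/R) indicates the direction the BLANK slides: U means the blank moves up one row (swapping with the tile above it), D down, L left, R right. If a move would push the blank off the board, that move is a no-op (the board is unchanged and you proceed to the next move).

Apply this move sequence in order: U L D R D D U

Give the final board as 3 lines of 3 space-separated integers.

Answer: 2 5 4
1 0 6
7 8 3

Derivation:
After move 1 (U):
5 0 4
2 1 6
7 8 3

After move 2 (L):
0 5 4
2 1 6
7 8 3

After move 3 (D):
2 5 4
0 1 6
7 8 3

After move 4 (R):
2 5 4
1 0 6
7 8 3

After move 5 (D):
2 5 4
1 8 6
7 0 3

After move 6 (D):
2 5 4
1 8 6
7 0 3

After move 7 (U):
2 5 4
1 0 6
7 8 3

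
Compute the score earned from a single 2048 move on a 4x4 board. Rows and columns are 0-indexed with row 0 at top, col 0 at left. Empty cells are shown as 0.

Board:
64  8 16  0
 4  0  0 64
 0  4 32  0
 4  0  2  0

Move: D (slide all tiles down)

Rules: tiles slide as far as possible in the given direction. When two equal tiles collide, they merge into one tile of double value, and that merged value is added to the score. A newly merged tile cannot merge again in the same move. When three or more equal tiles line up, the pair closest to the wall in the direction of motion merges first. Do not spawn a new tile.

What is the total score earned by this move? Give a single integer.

Slide down:
col 0: [64, 4, 0, 4] -> [0, 0, 64, 8]  score +8 (running 8)
col 1: [8, 0, 4, 0] -> [0, 0, 8, 4]  score +0 (running 8)
col 2: [16, 0, 32, 2] -> [0, 16, 32, 2]  score +0 (running 8)
col 3: [0, 64, 0, 0] -> [0, 0, 0, 64]  score +0 (running 8)
Board after move:
 0  0  0  0
 0  0 16  0
64  8 32  0
 8  4  2 64

Answer: 8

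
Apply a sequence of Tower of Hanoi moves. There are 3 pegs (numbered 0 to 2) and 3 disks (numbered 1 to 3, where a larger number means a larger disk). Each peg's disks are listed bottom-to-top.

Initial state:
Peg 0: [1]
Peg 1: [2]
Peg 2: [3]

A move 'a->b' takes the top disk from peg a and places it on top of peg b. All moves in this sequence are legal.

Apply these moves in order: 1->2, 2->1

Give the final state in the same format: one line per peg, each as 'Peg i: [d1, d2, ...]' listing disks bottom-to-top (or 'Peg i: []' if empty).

After move 1 (1->2):
Peg 0: [1]
Peg 1: []
Peg 2: [3, 2]

After move 2 (2->1):
Peg 0: [1]
Peg 1: [2]
Peg 2: [3]

Answer: Peg 0: [1]
Peg 1: [2]
Peg 2: [3]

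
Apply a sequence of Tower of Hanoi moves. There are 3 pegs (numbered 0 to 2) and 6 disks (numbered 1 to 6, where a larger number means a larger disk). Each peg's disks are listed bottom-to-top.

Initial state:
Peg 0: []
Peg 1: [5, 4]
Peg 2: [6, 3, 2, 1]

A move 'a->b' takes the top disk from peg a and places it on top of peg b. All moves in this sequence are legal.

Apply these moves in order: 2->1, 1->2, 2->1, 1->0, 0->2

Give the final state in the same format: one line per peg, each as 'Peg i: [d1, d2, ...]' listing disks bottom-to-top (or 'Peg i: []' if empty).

Answer: Peg 0: []
Peg 1: [5, 4]
Peg 2: [6, 3, 2, 1]

Derivation:
After move 1 (2->1):
Peg 0: []
Peg 1: [5, 4, 1]
Peg 2: [6, 3, 2]

After move 2 (1->2):
Peg 0: []
Peg 1: [5, 4]
Peg 2: [6, 3, 2, 1]

After move 3 (2->1):
Peg 0: []
Peg 1: [5, 4, 1]
Peg 2: [6, 3, 2]

After move 4 (1->0):
Peg 0: [1]
Peg 1: [5, 4]
Peg 2: [6, 3, 2]

After move 5 (0->2):
Peg 0: []
Peg 1: [5, 4]
Peg 2: [6, 3, 2, 1]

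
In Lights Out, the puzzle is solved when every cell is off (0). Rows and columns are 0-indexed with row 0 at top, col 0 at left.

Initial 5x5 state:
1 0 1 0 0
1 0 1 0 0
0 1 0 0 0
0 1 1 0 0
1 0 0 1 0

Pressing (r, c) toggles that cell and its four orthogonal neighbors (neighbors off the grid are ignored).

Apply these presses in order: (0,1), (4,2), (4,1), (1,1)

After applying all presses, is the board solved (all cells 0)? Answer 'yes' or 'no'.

Answer: yes

Derivation:
After press 1 at (0,1):
0 1 0 0 0
1 1 1 0 0
0 1 0 0 0
0 1 1 0 0
1 0 0 1 0

After press 2 at (4,2):
0 1 0 0 0
1 1 1 0 0
0 1 0 0 0
0 1 0 0 0
1 1 1 0 0

After press 3 at (4,1):
0 1 0 0 0
1 1 1 0 0
0 1 0 0 0
0 0 0 0 0
0 0 0 0 0

After press 4 at (1,1):
0 0 0 0 0
0 0 0 0 0
0 0 0 0 0
0 0 0 0 0
0 0 0 0 0

Lights still on: 0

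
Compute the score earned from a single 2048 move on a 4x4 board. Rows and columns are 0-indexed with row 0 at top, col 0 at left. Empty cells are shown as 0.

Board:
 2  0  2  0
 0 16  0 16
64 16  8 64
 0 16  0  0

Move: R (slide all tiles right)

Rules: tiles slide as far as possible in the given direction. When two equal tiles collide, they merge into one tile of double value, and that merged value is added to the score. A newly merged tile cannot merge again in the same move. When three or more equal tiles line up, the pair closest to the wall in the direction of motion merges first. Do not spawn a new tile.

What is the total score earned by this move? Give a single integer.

Answer: 36

Derivation:
Slide right:
row 0: [2, 0, 2, 0] -> [0, 0, 0, 4]  score +4 (running 4)
row 1: [0, 16, 0, 16] -> [0, 0, 0, 32]  score +32 (running 36)
row 2: [64, 16, 8, 64] -> [64, 16, 8, 64]  score +0 (running 36)
row 3: [0, 16, 0, 0] -> [0, 0, 0, 16]  score +0 (running 36)
Board after move:
 0  0  0  4
 0  0  0 32
64 16  8 64
 0  0  0 16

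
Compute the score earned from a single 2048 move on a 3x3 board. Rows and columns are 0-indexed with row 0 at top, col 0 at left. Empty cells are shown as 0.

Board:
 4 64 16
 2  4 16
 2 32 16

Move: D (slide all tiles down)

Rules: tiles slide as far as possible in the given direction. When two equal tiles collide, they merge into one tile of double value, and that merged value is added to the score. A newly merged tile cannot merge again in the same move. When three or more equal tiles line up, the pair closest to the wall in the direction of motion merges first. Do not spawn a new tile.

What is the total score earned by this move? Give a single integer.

Answer: 36

Derivation:
Slide down:
col 0: [4, 2, 2] -> [0, 4, 4]  score +4 (running 4)
col 1: [64, 4, 32] -> [64, 4, 32]  score +0 (running 4)
col 2: [16, 16, 16] -> [0, 16, 32]  score +32 (running 36)
Board after move:
 0 64  0
 4  4 16
 4 32 32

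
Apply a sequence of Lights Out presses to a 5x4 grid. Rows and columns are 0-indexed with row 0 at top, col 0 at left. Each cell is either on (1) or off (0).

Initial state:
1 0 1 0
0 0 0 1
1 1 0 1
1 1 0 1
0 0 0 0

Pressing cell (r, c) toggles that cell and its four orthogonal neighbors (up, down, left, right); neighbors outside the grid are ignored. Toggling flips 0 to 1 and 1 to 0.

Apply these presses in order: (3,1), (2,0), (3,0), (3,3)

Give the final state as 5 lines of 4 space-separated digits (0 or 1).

After press 1 at (3,1):
1 0 1 0
0 0 0 1
1 0 0 1
0 0 1 1
0 1 0 0

After press 2 at (2,0):
1 0 1 0
1 0 0 1
0 1 0 1
1 0 1 1
0 1 0 0

After press 3 at (3,0):
1 0 1 0
1 0 0 1
1 1 0 1
0 1 1 1
1 1 0 0

After press 4 at (3,3):
1 0 1 0
1 0 0 1
1 1 0 0
0 1 0 0
1 1 0 1

Answer: 1 0 1 0
1 0 0 1
1 1 0 0
0 1 0 0
1 1 0 1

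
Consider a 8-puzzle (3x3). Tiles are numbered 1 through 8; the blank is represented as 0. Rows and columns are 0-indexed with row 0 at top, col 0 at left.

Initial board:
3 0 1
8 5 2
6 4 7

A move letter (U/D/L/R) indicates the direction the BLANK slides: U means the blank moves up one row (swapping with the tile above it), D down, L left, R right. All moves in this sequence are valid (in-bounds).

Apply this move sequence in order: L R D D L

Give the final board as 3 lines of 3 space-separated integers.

Answer: 3 5 1
8 4 2
0 6 7

Derivation:
After move 1 (L):
0 3 1
8 5 2
6 4 7

After move 2 (R):
3 0 1
8 5 2
6 4 7

After move 3 (D):
3 5 1
8 0 2
6 4 7

After move 4 (D):
3 5 1
8 4 2
6 0 7

After move 5 (L):
3 5 1
8 4 2
0 6 7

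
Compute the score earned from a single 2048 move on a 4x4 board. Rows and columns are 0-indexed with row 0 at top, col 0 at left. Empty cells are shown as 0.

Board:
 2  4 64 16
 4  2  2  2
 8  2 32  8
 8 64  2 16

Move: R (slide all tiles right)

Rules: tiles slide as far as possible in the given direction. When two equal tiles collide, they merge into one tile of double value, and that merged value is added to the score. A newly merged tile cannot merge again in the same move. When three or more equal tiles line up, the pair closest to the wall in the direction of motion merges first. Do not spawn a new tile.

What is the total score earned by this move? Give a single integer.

Slide right:
row 0: [2, 4, 64, 16] -> [2, 4, 64, 16]  score +0 (running 0)
row 1: [4, 2, 2, 2] -> [0, 4, 2, 4]  score +4 (running 4)
row 2: [8, 2, 32, 8] -> [8, 2, 32, 8]  score +0 (running 4)
row 3: [8, 64, 2, 16] -> [8, 64, 2, 16]  score +0 (running 4)
Board after move:
 2  4 64 16
 0  4  2  4
 8  2 32  8
 8 64  2 16

Answer: 4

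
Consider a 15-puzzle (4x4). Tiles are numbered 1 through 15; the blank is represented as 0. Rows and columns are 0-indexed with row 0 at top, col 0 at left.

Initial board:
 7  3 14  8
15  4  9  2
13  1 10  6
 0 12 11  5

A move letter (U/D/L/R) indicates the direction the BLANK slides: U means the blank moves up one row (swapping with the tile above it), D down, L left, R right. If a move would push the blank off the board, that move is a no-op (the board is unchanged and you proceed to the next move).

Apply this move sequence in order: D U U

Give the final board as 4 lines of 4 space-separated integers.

After move 1 (D):
 7  3 14  8
15  4  9  2
13  1 10  6
 0 12 11  5

After move 2 (U):
 7  3 14  8
15  4  9  2
 0  1 10  6
13 12 11  5

After move 3 (U):
 7  3 14  8
 0  4  9  2
15  1 10  6
13 12 11  5

Answer:  7  3 14  8
 0  4  9  2
15  1 10  6
13 12 11  5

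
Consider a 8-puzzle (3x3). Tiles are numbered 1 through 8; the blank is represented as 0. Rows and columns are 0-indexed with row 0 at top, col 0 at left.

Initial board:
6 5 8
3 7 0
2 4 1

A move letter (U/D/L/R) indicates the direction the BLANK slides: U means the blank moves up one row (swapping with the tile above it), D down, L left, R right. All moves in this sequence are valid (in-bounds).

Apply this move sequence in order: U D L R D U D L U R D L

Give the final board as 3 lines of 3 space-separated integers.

After move 1 (U):
6 5 0
3 7 8
2 4 1

After move 2 (D):
6 5 8
3 7 0
2 4 1

After move 3 (L):
6 5 8
3 0 7
2 4 1

After move 4 (R):
6 5 8
3 7 0
2 4 1

After move 5 (D):
6 5 8
3 7 1
2 4 0

After move 6 (U):
6 5 8
3 7 0
2 4 1

After move 7 (D):
6 5 8
3 7 1
2 4 0

After move 8 (L):
6 5 8
3 7 1
2 0 4

After move 9 (U):
6 5 8
3 0 1
2 7 4

After move 10 (R):
6 5 8
3 1 0
2 7 4

After move 11 (D):
6 5 8
3 1 4
2 7 0

After move 12 (L):
6 5 8
3 1 4
2 0 7

Answer: 6 5 8
3 1 4
2 0 7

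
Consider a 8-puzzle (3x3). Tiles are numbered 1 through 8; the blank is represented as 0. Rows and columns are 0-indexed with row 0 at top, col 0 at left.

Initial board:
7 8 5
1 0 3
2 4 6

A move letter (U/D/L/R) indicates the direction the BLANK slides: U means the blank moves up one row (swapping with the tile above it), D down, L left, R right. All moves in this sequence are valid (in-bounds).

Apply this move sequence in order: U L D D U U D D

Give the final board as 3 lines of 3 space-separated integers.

After move 1 (U):
7 0 5
1 8 3
2 4 6

After move 2 (L):
0 7 5
1 8 3
2 4 6

After move 3 (D):
1 7 5
0 8 3
2 4 6

After move 4 (D):
1 7 5
2 8 3
0 4 6

After move 5 (U):
1 7 5
0 8 3
2 4 6

After move 6 (U):
0 7 5
1 8 3
2 4 6

After move 7 (D):
1 7 5
0 8 3
2 4 6

After move 8 (D):
1 7 5
2 8 3
0 4 6

Answer: 1 7 5
2 8 3
0 4 6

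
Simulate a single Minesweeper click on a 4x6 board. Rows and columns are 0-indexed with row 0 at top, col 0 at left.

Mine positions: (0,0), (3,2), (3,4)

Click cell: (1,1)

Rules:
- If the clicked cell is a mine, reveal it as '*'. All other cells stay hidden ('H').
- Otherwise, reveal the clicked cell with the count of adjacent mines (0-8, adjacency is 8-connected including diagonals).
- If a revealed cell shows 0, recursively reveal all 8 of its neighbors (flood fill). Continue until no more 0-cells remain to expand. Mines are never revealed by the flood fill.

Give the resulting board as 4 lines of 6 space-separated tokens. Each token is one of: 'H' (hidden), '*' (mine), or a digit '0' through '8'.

H H H H H H
H 1 H H H H
H H H H H H
H H H H H H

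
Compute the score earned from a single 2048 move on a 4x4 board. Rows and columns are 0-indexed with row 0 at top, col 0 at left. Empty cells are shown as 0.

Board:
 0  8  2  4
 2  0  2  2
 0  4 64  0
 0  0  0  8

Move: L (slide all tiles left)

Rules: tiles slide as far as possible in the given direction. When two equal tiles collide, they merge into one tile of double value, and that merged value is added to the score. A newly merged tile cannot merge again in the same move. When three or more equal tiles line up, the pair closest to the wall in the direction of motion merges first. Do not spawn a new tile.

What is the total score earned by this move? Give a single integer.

Answer: 4

Derivation:
Slide left:
row 0: [0, 8, 2, 4] -> [8, 2, 4, 0]  score +0 (running 0)
row 1: [2, 0, 2, 2] -> [4, 2, 0, 0]  score +4 (running 4)
row 2: [0, 4, 64, 0] -> [4, 64, 0, 0]  score +0 (running 4)
row 3: [0, 0, 0, 8] -> [8, 0, 0, 0]  score +0 (running 4)
Board after move:
 8  2  4  0
 4  2  0  0
 4 64  0  0
 8  0  0  0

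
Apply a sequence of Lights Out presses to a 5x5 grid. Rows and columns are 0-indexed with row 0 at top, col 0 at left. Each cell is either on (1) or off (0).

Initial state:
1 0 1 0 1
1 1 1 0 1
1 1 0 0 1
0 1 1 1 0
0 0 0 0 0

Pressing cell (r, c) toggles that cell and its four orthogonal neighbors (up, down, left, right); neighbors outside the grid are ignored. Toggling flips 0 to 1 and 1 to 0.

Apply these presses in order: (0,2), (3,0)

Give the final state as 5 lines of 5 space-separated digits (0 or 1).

After press 1 at (0,2):
1 1 0 1 1
1 1 0 0 1
1 1 0 0 1
0 1 1 1 0
0 0 0 0 0

After press 2 at (3,0):
1 1 0 1 1
1 1 0 0 1
0 1 0 0 1
1 0 1 1 0
1 0 0 0 0

Answer: 1 1 0 1 1
1 1 0 0 1
0 1 0 0 1
1 0 1 1 0
1 0 0 0 0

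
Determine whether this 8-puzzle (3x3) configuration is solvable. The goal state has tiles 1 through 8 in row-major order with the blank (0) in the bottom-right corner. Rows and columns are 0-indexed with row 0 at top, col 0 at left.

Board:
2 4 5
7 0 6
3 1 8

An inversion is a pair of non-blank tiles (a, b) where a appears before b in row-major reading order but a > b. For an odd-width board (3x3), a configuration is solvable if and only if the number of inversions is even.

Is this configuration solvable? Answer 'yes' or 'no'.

Answer: no

Derivation:
Inversions (pairs i<j in row-major order where tile[i] > tile[j] > 0): 11
11 is odd, so the puzzle is not solvable.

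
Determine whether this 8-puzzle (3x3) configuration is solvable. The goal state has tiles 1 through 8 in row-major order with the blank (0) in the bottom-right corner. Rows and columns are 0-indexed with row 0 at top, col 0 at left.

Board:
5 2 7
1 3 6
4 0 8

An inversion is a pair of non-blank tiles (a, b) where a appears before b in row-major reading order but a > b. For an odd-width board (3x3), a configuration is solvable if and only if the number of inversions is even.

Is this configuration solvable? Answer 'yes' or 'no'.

Answer: yes

Derivation:
Inversions (pairs i<j in row-major order where tile[i] > tile[j] > 0): 10
10 is even, so the puzzle is solvable.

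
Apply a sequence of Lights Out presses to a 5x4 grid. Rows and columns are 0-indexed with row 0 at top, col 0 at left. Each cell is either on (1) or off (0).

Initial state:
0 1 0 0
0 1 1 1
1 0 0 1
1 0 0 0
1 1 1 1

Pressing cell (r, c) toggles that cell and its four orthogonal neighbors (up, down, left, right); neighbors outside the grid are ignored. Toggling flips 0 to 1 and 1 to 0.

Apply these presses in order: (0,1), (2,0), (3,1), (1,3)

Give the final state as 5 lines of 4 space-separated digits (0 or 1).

After press 1 at (0,1):
1 0 1 0
0 0 1 1
1 0 0 1
1 0 0 0
1 1 1 1

After press 2 at (2,0):
1 0 1 0
1 0 1 1
0 1 0 1
0 0 0 0
1 1 1 1

After press 3 at (3,1):
1 0 1 0
1 0 1 1
0 0 0 1
1 1 1 0
1 0 1 1

After press 4 at (1,3):
1 0 1 1
1 0 0 0
0 0 0 0
1 1 1 0
1 0 1 1

Answer: 1 0 1 1
1 0 0 0
0 0 0 0
1 1 1 0
1 0 1 1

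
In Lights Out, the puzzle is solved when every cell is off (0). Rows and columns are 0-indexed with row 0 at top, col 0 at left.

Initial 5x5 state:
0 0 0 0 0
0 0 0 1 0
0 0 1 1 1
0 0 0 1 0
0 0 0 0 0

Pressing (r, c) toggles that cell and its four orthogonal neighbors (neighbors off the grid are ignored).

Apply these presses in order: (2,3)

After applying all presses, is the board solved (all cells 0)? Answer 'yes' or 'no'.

Answer: yes

Derivation:
After press 1 at (2,3):
0 0 0 0 0
0 0 0 0 0
0 0 0 0 0
0 0 0 0 0
0 0 0 0 0

Lights still on: 0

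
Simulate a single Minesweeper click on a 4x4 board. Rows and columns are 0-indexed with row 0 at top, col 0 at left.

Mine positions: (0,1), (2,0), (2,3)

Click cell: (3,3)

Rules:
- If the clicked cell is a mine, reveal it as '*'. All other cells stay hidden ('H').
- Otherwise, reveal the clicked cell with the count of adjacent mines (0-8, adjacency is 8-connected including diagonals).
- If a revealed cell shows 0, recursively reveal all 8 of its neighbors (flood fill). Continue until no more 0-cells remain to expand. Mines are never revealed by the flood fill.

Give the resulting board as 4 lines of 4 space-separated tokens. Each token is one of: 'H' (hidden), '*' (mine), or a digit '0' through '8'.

H H H H
H H H H
H H H H
H H H 1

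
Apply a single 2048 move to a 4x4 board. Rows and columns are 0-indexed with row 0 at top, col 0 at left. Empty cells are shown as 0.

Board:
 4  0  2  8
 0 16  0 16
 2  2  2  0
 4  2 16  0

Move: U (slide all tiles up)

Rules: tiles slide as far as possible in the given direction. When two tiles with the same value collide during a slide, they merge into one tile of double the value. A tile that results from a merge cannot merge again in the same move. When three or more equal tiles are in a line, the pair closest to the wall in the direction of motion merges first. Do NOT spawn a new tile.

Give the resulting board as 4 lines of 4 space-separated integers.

Slide up:
col 0: [4, 0, 2, 4] -> [4, 2, 4, 0]
col 1: [0, 16, 2, 2] -> [16, 4, 0, 0]
col 2: [2, 0, 2, 16] -> [4, 16, 0, 0]
col 3: [8, 16, 0, 0] -> [8, 16, 0, 0]

Answer:  4 16  4  8
 2  4 16 16
 4  0  0  0
 0  0  0  0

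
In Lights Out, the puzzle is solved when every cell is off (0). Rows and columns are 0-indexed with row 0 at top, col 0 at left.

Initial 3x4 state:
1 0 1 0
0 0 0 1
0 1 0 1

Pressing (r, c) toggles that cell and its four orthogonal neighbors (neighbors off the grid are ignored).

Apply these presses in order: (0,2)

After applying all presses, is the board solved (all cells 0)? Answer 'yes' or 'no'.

Answer: no

Derivation:
After press 1 at (0,2):
1 1 0 1
0 0 1 1
0 1 0 1

Lights still on: 7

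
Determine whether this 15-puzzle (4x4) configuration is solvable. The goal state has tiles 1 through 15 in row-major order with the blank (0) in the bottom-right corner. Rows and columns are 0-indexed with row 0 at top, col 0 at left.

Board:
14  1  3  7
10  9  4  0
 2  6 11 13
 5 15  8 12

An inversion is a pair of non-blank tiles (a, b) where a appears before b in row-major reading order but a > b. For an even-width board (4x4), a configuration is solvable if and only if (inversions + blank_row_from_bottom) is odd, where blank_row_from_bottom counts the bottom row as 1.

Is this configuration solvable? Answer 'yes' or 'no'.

Inversions: 38
Blank is in row 1 (0-indexed from top), which is row 3 counting from the bottom (bottom = 1).
38 + 3 = 41, which is odd, so the puzzle is solvable.

Answer: yes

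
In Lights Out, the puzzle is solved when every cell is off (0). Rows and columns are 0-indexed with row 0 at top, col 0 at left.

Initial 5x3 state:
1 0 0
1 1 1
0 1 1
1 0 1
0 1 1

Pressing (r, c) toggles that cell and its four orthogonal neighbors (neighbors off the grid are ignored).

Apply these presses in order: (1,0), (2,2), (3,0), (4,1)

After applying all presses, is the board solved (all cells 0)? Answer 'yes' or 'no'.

After press 1 at (1,0):
0 0 0
0 0 1
1 1 1
1 0 1
0 1 1

After press 2 at (2,2):
0 0 0
0 0 0
1 0 0
1 0 0
0 1 1

After press 3 at (3,0):
0 0 0
0 0 0
0 0 0
0 1 0
1 1 1

After press 4 at (4,1):
0 0 0
0 0 0
0 0 0
0 0 0
0 0 0

Lights still on: 0

Answer: yes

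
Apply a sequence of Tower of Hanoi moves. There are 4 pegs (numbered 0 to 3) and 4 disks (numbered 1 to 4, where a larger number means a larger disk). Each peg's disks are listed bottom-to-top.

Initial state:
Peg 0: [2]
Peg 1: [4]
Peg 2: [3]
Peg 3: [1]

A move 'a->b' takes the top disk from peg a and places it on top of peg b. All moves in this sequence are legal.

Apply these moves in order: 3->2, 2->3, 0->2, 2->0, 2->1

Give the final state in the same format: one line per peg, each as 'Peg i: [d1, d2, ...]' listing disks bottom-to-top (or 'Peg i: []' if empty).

After move 1 (3->2):
Peg 0: [2]
Peg 1: [4]
Peg 2: [3, 1]
Peg 3: []

After move 2 (2->3):
Peg 0: [2]
Peg 1: [4]
Peg 2: [3]
Peg 3: [1]

After move 3 (0->2):
Peg 0: []
Peg 1: [4]
Peg 2: [3, 2]
Peg 3: [1]

After move 4 (2->0):
Peg 0: [2]
Peg 1: [4]
Peg 2: [3]
Peg 3: [1]

After move 5 (2->1):
Peg 0: [2]
Peg 1: [4, 3]
Peg 2: []
Peg 3: [1]

Answer: Peg 0: [2]
Peg 1: [4, 3]
Peg 2: []
Peg 3: [1]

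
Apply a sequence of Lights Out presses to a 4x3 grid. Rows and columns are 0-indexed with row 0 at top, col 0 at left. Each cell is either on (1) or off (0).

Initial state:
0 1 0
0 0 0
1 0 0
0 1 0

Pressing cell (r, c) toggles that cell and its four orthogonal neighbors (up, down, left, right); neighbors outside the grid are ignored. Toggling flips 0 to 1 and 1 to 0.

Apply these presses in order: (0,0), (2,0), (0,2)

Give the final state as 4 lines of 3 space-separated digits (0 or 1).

After press 1 at (0,0):
1 0 0
1 0 0
1 0 0
0 1 0

After press 2 at (2,0):
1 0 0
0 0 0
0 1 0
1 1 0

After press 3 at (0,2):
1 1 1
0 0 1
0 1 0
1 1 0

Answer: 1 1 1
0 0 1
0 1 0
1 1 0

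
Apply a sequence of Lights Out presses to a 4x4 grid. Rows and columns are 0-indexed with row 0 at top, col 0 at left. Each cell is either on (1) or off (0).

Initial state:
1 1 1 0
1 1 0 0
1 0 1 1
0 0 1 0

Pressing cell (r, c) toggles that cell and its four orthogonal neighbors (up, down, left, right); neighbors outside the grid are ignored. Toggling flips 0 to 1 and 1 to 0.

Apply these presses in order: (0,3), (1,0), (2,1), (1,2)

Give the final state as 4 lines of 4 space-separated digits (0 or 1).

Answer: 0 1 1 1
0 0 1 0
1 1 1 1
0 1 1 0

Derivation:
After press 1 at (0,3):
1 1 0 1
1 1 0 1
1 0 1 1
0 0 1 0

After press 2 at (1,0):
0 1 0 1
0 0 0 1
0 0 1 1
0 0 1 0

After press 3 at (2,1):
0 1 0 1
0 1 0 1
1 1 0 1
0 1 1 0

After press 4 at (1,2):
0 1 1 1
0 0 1 0
1 1 1 1
0 1 1 0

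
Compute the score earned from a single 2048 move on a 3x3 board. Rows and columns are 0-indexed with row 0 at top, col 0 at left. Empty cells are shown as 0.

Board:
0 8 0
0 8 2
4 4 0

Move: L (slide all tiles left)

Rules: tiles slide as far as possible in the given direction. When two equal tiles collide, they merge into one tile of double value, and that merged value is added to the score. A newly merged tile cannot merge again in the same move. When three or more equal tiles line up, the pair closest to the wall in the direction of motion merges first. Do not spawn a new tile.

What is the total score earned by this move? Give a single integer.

Slide left:
row 0: [0, 8, 0] -> [8, 0, 0]  score +0 (running 0)
row 1: [0, 8, 2] -> [8, 2, 0]  score +0 (running 0)
row 2: [4, 4, 0] -> [8, 0, 0]  score +8 (running 8)
Board after move:
8 0 0
8 2 0
8 0 0

Answer: 8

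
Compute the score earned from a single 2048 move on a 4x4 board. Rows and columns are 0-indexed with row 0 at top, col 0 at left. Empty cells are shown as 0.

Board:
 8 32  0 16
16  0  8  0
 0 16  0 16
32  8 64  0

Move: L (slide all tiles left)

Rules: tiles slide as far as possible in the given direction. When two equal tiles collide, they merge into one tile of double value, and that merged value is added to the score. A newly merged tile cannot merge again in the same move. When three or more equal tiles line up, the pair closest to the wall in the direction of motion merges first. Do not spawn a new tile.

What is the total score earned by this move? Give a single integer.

Slide left:
row 0: [8, 32, 0, 16] -> [8, 32, 16, 0]  score +0 (running 0)
row 1: [16, 0, 8, 0] -> [16, 8, 0, 0]  score +0 (running 0)
row 2: [0, 16, 0, 16] -> [32, 0, 0, 0]  score +32 (running 32)
row 3: [32, 8, 64, 0] -> [32, 8, 64, 0]  score +0 (running 32)
Board after move:
 8 32 16  0
16  8  0  0
32  0  0  0
32  8 64  0

Answer: 32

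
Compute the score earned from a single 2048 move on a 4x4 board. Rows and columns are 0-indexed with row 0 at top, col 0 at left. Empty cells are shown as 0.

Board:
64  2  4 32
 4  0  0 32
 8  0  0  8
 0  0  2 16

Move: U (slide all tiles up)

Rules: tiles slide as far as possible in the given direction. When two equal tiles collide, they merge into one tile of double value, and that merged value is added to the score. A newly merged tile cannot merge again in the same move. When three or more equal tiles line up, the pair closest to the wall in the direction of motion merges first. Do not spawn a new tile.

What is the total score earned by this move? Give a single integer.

Slide up:
col 0: [64, 4, 8, 0] -> [64, 4, 8, 0]  score +0 (running 0)
col 1: [2, 0, 0, 0] -> [2, 0, 0, 0]  score +0 (running 0)
col 2: [4, 0, 0, 2] -> [4, 2, 0, 0]  score +0 (running 0)
col 3: [32, 32, 8, 16] -> [64, 8, 16, 0]  score +64 (running 64)
Board after move:
64  2  4 64
 4  0  2  8
 8  0  0 16
 0  0  0  0

Answer: 64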